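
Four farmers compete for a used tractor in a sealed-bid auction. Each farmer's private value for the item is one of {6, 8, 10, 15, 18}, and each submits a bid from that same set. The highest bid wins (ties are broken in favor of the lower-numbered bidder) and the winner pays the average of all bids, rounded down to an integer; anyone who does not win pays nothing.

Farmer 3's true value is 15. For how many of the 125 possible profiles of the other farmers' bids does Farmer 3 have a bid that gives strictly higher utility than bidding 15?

52

Others bid (6, 6, 6): truth gives 7; bid 8 gives 9 > 7. Violating.
Others bid (6, 6, 8): truth gives 7; bid 8 gives 8 > 7. Violating.
Others bid (6, 6, 10): truth gives 6; bid 10 gives 7 > 6. Violating.
Others bid (6, 6, 18): truth gives 0; bid 18 gives 3 > 0. Violating.
Others bid (6, 6, 15): truth gives 5; no alternative beats it.
Others bid (6, 8, 15): truth gives 4; no alternative beats it.
(Checking all 125 profiles: 52 have a profitable deviation, 73 do not.)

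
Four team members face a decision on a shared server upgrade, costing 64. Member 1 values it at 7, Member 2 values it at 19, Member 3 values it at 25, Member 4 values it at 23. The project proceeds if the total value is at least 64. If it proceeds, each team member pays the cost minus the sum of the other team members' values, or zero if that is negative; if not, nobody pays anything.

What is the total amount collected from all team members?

Total value 74 ≥ cost 64, so it is built.
Member 1: others sum to 67; max(0, 64 - 67) = 0.
Member 2: others sum to 55; max(0, 64 - 55) = 9.
Member 3: others sum to 49; max(0, 64 - 49) = 15.
Member 4: others sum to 51; max(0, 64 - 51) = 13.
Total collected = 0 + 9 + 15 + 13 = 37.

37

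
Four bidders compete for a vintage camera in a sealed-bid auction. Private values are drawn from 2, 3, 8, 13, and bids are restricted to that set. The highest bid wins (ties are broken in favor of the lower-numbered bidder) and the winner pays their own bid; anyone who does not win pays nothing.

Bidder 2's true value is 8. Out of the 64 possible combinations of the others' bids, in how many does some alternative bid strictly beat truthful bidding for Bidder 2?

4

Others bid (2, 2, 2): truth gives 0; bid 3 gives 5 > 0. Violating.
Others bid (2, 2, 3): truth gives 0; bid 3 gives 5 > 0. Violating.
Others bid (2, 3, 2): truth gives 0; bid 3 gives 5 > 0. Violating.
Others bid (2, 3, 3): truth gives 0; bid 3 gives 5 > 0. Violating.
Others bid (2, 2, 8): truth gives 0; no alternative beats it.
Others bid (2, 2, 13): truth gives 0; no alternative beats it.
(Checking all 64 profiles: 4 have a profitable deviation, 60 do not.)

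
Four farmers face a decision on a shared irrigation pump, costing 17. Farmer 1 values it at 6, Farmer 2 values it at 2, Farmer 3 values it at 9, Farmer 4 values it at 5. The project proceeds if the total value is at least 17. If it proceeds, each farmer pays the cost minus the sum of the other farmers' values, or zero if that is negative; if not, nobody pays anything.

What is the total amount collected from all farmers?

5

Total value 22 ≥ cost 17, so it is built.
Farmer 1: others sum to 16; max(0, 17 - 16) = 1.
Farmer 2: others sum to 20; max(0, 17 - 20) = 0.
Farmer 3: others sum to 13; max(0, 17 - 13) = 4.
Farmer 4: others sum to 17; max(0, 17 - 17) = 0.
Total collected = 1 + 0 + 4 + 0 = 5.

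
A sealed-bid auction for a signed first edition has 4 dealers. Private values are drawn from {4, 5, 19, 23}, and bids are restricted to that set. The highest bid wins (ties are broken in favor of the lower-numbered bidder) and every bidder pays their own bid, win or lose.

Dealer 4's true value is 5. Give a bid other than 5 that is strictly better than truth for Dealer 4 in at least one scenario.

Suppose Dealer 1 bids 4, Dealer 2 bids 4 and Dealer 3 bids 5.
Bid 5: loses but pays 5, utility -5.
Bid 4: loses but pays 4, utility -4.
So bidding 4 beats truth here (-4 > -5).

4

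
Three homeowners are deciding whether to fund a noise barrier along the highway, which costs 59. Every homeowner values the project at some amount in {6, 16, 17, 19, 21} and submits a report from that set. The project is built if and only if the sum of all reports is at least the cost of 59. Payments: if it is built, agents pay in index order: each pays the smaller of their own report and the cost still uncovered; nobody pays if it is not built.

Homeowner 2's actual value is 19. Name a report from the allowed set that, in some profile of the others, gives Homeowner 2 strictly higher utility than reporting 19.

17

Suppose Homeowner 1 reports 21 and Homeowner 3 reports 21.
Report 19: project built, pays 19, utility 19 - 19 = 0.
Report 17: project built, pays 17, utility 19 - 17 = 2.
So reporting 17 beats truth here (2 > 0).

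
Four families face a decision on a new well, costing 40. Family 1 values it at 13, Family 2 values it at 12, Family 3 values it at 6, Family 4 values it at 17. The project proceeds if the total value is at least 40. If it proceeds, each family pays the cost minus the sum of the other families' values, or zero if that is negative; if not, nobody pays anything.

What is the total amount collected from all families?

Total value 48 ≥ cost 40, so it is built.
Family 1: others sum to 35; max(0, 40 - 35) = 5.
Family 2: others sum to 36; max(0, 40 - 36) = 4.
Family 3: others sum to 42; max(0, 40 - 42) = 0.
Family 4: others sum to 31; max(0, 40 - 31) = 9.
Total collected = 5 + 4 + 0 + 9 = 18.

18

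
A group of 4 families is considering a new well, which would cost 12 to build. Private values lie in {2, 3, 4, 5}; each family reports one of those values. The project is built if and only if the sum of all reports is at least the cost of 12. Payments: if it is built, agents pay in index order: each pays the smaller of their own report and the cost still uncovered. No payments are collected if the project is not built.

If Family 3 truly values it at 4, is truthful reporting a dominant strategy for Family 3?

Consider the case where Family 1 reports 2, Family 2 reports 2 and Family 4 reports 5.
Truthful report 4: project built, pays 4, utility 4 - 4 = 0.
Report 3 instead: project built, pays 3, utility 4 - 3 = 1.
Since 1 > 0, reporting 3 is strictly better here, so truthful reporting is not dominant.

No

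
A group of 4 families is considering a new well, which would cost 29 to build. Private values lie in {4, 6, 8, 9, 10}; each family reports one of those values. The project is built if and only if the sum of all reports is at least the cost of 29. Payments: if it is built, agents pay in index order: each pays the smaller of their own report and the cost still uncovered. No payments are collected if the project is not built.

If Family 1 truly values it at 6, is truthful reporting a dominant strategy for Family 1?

Consider the case where Family 2 reports 6, Family 3 reports 9 and Family 4 reports 10.
Truthful report 6: project built, pays 6, utility 6 - 6 = 0.
Report 4 instead: project built, pays 4, utility 6 - 4 = 2.
Since 2 > 0, reporting 4 is strictly better here, so truthful reporting is not dominant.

No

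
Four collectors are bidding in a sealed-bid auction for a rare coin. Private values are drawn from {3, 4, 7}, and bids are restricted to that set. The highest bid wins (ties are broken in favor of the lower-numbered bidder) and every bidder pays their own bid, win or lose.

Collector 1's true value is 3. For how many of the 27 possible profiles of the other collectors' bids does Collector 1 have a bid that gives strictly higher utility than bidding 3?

Others bid (3, 3, 4): truth gives -3; bid 4 gives -1 > -3. Violating.
Others bid (3, 4, 3): truth gives -3; bid 4 gives -1 > -3. Violating.
Others bid (3, 4, 4): truth gives -3; bid 4 gives -1 > -3. Violating.
Others bid (4, 3, 3): truth gives -3; bid 4 gives -1 > -3. Violating.
Others bid (3, 3, 3): truth gives 0; no alternative beats it.
Others bid (3, 3, 7): truth gives -3; no alternative beats it.
(Checking all 27 profiles: 7 have a profitable deviation, 20 do not.)

7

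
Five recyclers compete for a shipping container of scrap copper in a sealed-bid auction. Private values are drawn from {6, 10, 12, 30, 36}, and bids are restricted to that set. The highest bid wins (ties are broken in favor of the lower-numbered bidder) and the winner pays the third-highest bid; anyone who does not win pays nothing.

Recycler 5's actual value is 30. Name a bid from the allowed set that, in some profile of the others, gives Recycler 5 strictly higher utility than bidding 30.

Suppose Recycler 1 bids 6, Recycler 2 bids 6, Recycler 3 bids 6 and Recycler 4 bids 30.
Bid 30: loses, pays 0, utility 0.
Bid 36: wins, pays 6, utility 30 - 6 = 24.
So bidding 36 beats truth here (24 > 0).

36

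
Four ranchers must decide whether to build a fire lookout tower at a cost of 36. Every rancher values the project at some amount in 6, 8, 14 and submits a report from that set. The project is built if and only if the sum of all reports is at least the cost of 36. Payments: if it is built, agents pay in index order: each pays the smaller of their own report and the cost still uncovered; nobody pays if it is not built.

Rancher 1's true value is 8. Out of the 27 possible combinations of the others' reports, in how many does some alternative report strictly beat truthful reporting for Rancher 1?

10

Others report (6, 14, 14): truth gives 0; report 6 gives 2 > 0. Violating.
Others report (8, 8, 14): truth gives 0; report 6 gives 2 > 0. Violating.
Others report (8, 14, 8): truth gives 0; report 6 gives 2 > 0. Violating.
Others report (8, 14, 14): truth gives 0; report 6 gives 2 > 0. Violating.
Others report (6, 6, 6): truth gives 0; no alternative beats it.
Others report (6, 6, 8): truth gives 0; no alternative beats it.
(Checking all 27 profiles: 10 have a profitable deviation, 17 do not.)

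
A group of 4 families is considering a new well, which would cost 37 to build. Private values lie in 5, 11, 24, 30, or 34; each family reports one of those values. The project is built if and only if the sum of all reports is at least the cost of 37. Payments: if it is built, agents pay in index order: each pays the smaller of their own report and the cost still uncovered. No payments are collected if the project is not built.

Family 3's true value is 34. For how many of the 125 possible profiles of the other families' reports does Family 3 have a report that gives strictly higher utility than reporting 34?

28

Others report (5, 5, 5): truth gives 7; report 24 gives 10 > 7. Violating.
Others report (5, 5, 11): truth gives 7; report 24 gives 10 > 7. Violating.
Others report (5, 5, 24): truth gives 7; report 5 gives 29 > 7. Violating.
Others report (5, 5, 30): truth gives 7; report 5 gives 29 > 7. Violating.
Others report (5, 11, 5): truth gives 13; no alternative beats it.
Others report (5, 30, 5): truth gives 32; no alternative beats it.
(Checking all 125 profiles: 28 have a profitable deviation, 97 do not.)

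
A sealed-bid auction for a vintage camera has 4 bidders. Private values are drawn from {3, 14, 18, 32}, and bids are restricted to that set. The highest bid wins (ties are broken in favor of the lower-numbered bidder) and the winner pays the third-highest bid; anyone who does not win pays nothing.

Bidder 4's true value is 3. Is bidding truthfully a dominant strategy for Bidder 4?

Check each profile of the others' bids and compare truth against every alternative bid.
Others bid (3, 3, 3): truth gives 0, best alternative gives 0.
Others bid (3, 3, 14): truth gives 0, best alternative gives 0.
Others bid (3, 3, 18): truth gives 0, best alternative gives 0.
Others bid (3, 3, 32): truth gives 0, best alternative gives 0.
Others bid (3, 14, 3): truth gives 0, best alternative gives 0.
Others bid (3, 14, 14): truth gives 0, best alternative gives 0.
(Remaining 58 profiles checked similarly; truth is weakly best in each.)
In every case the truthful bid is at least as good as any alternative, so it is a dominant strategy.

Yes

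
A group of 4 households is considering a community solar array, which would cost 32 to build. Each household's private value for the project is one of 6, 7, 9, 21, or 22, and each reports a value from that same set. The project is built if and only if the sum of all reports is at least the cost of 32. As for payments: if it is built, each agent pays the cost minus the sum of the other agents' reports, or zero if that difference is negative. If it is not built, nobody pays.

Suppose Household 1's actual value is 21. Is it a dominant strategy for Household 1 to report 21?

Yes

Check each profile of the others' reports and compare truth against every alternative report.
Others report (6, 6, 21): truth gives 21, best alternative gives 21.
Others report (6, 6, 22): truth gives 21, best alternative gives 21.
Others report (6, 7, 21): truth gives 21, best alternative gives 21.
Others report (6, 7, 22): truth gives 21, best alternative gives 21.
Others report (6, 9, 21): truth gives 21, best alternative gives 21.
Others report (6, 9, 22): truth gives 21, best alternative gives 21.
(Remaining 119 profiles checked similarly; truth is weakly best in each.)
In every case the truthful report is at least as good as any alternative, so it is a dominant strategy.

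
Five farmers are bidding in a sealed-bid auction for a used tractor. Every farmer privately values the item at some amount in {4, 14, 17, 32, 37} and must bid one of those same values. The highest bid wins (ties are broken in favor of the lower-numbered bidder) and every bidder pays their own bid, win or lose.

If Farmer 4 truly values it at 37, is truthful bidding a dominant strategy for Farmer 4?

Consider the case where Farmer 1 bids 4, Farmer 2 bids 4, Farmer 3 bids 4 and Farmer 5 bids 4.
Truthful bid 37: wins, pays 37, utility 37 - 37 = 0.
Bid 14 instead: wins, pays 14, utility 37 - 14 = 23.
Since 23 > 0, bidding 14 is strictly better here, so truthful bidding is not dominant.

No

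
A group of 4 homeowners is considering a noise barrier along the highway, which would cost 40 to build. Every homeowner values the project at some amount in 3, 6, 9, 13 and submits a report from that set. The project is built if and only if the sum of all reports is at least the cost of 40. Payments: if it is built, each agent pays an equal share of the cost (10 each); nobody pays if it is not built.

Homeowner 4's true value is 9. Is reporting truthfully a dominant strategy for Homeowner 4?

No

Consider the case where Homeowner 1 reports 6, Homeowner 2 reports 13 and Homeowner 3 reports 13.
Truthful report 9: project built, pays 10, utility 9 - 10 = -1.
Report 3 instead: project not built, utility 0.
Since 0 > -1, reporting 3 is strictly better here, so truthful reporting is not dominant.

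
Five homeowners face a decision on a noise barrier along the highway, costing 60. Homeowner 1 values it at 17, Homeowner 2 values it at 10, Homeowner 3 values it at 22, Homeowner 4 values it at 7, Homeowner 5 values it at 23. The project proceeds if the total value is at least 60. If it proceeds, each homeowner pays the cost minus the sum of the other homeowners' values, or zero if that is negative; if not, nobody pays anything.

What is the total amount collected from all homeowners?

Total value 79 ≥ cost 60, so it is built.
Homeowner 1: others sum to 62; max(0, 60 - 62) = 0.
Homeowner 2: others sum to 69; max(0, 60 - 69) = 0.
Homeowner 3: others sum to 57; max(0, 60 - 57) = 3.
Homeowner 4: others sum to 72; max(0, 60 - 72) = 0.
Homeowner 5: others sum to 56; max(0, 60 - 56) = 4.
Total collected = 0 + 0 + 3 + 0 + 4 = 7.

7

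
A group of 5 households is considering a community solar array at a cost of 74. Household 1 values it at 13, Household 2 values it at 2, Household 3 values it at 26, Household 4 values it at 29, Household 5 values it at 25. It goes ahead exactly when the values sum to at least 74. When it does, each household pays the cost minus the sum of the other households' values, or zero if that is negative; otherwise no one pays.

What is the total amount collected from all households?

Total value 95 ≥ cost 74, so it is built.
Household 1: others sum to 82; max(0, 74 - 82) = 0.
Household 2: others sum to 93; max(0, 74 - 93) = 0.
Household 3: others sum to 69; max(0, 74 - 69) = 5.
Household 4: others sum to 66; max(0, 74 - 66) = 8.
Household 5: others sum to 70; max(0, 74 - 70) = 4.
Total collected = 0 + 0 + 5 + 8 + 4 = 17.

17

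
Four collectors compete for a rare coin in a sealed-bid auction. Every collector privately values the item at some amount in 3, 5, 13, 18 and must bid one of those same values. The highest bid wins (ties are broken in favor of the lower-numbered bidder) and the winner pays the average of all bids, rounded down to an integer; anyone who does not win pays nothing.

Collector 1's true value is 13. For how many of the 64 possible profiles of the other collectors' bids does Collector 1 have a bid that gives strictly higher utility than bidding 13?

20

Others bid (3, 3, 3): truth gives 8; bid 3 gives 10 > 8. Violating.
Others bid (3, 3, 5): truth gives 7; bid 5 gives 9 > 7. Violating.
Others bid (3, 3, 18): truth gives 0; bid 18 gives 3 > 0. Violating.
Others bid (3, 5, 3): truth gives 7; bid 5 gives 9 > 7. Violating.
Others bid (3, 3, 13): truth gives 5; no alternative beats it.
Others bid (3, 5, 13): truth gives 5; no alternative beats it.
(Checking all 64 profiles: 20 have a profitable deviation, 44 do not.)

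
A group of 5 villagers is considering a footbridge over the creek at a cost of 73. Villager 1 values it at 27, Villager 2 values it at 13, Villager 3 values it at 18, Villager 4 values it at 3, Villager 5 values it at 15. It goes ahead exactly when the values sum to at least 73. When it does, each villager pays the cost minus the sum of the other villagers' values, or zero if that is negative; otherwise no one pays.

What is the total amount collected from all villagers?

61

Total value 76 ≥ cost 73, so it is built.
Villager 1: others sum to 49; max(0, 73 - 49) = 24.
Villager 2: others sum to 63; max(0, 73 - 63) = 10.
Villager 3: others sum to 58; max(0, 73 - 58) = 15.
Villager 4: others sum to 73; max(0, 73 - 73) = 0.
Villager 5: others sum to 61; max(0, 73 - 61) = 12.
Total collected = 24 + 10 + 15 + 0 + 12 = 61.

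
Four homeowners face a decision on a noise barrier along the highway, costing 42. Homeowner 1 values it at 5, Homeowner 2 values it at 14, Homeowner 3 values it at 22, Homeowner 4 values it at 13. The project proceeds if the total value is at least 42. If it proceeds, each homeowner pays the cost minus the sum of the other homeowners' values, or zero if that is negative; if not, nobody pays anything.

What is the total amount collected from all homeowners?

Total value 54 ≥ cost 42, so it is built.
Homeowner 1: others sum to 49; max(0, 42 - 49) = 0.
Homeowner 2: others sum to 40; max(0, 42 - 40) = 2.
Homeowner 3: others sum to 32; max(0, 42 - 32) = 10.
Homeowner 4: others sum to 41; max(0, 42 - 41) = 1.
Total collected = 0 + 2 + 10 + 1 = 13.

13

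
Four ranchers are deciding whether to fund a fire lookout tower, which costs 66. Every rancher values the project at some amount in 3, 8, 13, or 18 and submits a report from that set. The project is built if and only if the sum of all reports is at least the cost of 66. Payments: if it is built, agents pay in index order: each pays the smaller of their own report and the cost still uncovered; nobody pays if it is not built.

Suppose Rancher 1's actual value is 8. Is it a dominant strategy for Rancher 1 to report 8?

Yes

Check each profile of the others' reports and compare truth against every alternative report.
Others report (3, 3, 3): truth gives 0, best alternative gives 0.
Others report (3, 3, 8): truth gives 0, best alternative gives 0.
Others report (3, 3, 13): truth gives 0, best alternative gives 0.
Others report (3, 3, 18): truth gives 0, best alternative gives 0.
Others report (3, 8, 3): truth gives 0, best alternative gives 0.
Others report (3, 8, 8): truth gives 0, best alternative gives 0.
(Remaining 58 profiles checked similarly; truth is weakly best in each.)
In every case the truthful report is at least as good as any alternative, so it is a dominant strategy.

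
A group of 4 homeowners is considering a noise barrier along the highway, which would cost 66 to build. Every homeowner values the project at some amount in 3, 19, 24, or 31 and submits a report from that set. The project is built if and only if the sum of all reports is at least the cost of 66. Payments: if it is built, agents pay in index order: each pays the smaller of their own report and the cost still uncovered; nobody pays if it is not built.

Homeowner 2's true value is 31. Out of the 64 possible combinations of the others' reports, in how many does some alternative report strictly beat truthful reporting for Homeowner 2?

Others report (3, 19, 24): truth gives 0; report 24 gives 7 > 0. Violating.
Others report (3, 19, 31): truth gives 0; report 19 gives 12 > 0. Violating.
Others report (3, 24, 19): truth gives 0; report 24 gives 7 > 0. Violating.
Others report (3, 24, 24): truth gives 0; report 19 gives 12 > 0. Violating.
Others report (3, 3, 3): truth gives 0; no alternative beats it.
Others report (3, 3, 19): truth gives 0; no alternative beats it.
(Checking all 64 profiles: 51 have a profitable deviation, 13 do not.)

51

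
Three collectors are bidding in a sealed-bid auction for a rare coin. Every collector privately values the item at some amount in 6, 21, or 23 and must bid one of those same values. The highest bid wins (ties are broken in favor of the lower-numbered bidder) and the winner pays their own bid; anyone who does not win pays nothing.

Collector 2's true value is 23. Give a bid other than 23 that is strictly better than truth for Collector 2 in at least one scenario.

Suppose Collector 1 bids 6 and Collector 3 bids 6.
Bid 23: wins, pays 23, utility 23 - 23 = 0.
Bid 21: wins, pays 21, utility 23 - 21 = 2.
So bidding 21 beats truth here (2 > 0).

21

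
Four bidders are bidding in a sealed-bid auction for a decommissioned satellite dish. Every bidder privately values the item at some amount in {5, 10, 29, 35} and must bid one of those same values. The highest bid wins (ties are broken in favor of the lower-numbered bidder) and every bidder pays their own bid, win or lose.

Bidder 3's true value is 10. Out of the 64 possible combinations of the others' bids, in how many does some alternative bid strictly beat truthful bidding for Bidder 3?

62

Others bid (5, 5, 29): truth gives -10; bid 5 gives -5 > -10. Violating.
Others bid (5, 5, 35): truth gives -10; bid 5 gives -5 > -10. Violating.
Others bid (5, 10, 5): truth gives -10; bid 5 gives -5 > -10. Violating.
Others bid (5, 10, 10): truth gives -10; bid 5 gives -5 > -10. Violating.
Others bid (5, 5, 5): truth gives 0; no alternative beats it.
Others bid (5, 5, 10): truth gives 0; no alternative beats it.
(Checking all 64 profiles: 62 have a profitable deviation, 2 do not.)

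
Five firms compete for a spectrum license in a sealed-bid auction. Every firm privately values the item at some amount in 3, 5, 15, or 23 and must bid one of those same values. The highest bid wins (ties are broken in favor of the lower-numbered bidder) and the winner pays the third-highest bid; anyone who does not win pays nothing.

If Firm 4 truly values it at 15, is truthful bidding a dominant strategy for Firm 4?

Consider the case where Firm 1 bids 3, Firm 2 bids 3, Firm 3 bids 3 and Firm 5 bids 23.
Truthful bid 15: loses, pays 0, utility 0.
Bid 23 instead: wins, pays 3, utility 15 - 3 = 12.
Since 12 > 0, bidding 23 is strictly better here, so truthful bidding is not dominant.

No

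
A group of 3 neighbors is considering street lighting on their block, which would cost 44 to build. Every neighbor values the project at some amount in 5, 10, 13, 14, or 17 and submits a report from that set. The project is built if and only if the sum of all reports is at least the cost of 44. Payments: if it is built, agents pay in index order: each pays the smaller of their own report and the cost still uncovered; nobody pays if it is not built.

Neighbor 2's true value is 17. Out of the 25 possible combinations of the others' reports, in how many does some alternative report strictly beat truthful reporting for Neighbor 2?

5

Others report (13, 17): truth gives 0; report 14 gives 3 > 0. Violating.
Others report (14, 17): truth gives 0; report 13 gives 4 > 0. Violating.
Others report (17, 13): truth gives 0; report 14 gives 3 > 0. Violating.
Others report (17, 14): truth gives 0; report 13 gives 4 > 0. Violating.
Others report (5, 5): truth gives 0; no alternative beats it.
Others report (5, 10): truth gives 0; no alternative beats it.
(Checking all 25 profiles: 5 have a profitable deviation, 20 do not.)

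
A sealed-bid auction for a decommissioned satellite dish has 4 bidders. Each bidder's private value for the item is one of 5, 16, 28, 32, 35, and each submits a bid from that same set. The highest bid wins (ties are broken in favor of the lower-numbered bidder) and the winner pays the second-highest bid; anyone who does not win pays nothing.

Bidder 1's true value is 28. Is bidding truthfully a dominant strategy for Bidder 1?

Check each profile of the others' bids and compare truth against every alternative bid.
Others bid (5, 5, 5): truth gives 23, best alternative gives 23.
Others bid (5, 5, 16): truth gives 12, best alternative gives 12.
Others bid (5, 16, 5): truth gives 12, best alternative gives 12.
Others bid (5, 16, 16): truth gives 12, best alternative gives 12.
Others bid (16, 5, 5): truth gives 12, best alternative gives 12.
Others bid (16, 5, 16): truth gives 12, best alternative gives 12.
(Remaining 119 profiles checked similarly; truth is weakly best in each.)
In every case the truthful bid is at least as good as any alternative, so it is a dominant strategy.

Yes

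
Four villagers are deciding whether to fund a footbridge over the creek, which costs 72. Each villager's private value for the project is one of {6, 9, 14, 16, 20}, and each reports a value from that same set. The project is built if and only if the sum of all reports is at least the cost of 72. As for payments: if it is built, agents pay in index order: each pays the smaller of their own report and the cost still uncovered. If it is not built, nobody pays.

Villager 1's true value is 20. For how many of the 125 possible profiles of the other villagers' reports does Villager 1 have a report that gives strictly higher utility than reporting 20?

4

Others report (16, 20, 20): truth gives 0; report 16 gives 4 > 0. Violating.
Others report (20, 16, 20): truth gives 0; report 16 gives 4 > 0. Violating.
Others report (20, 20, 16): truth gives 0; report 16 gives 4 > 0. Violating.
Others report (20, 20, 20): truth gives 0; report 14 gives 6 > 0. Violating.
Others report (6, 6, 6): truth gives 0; no alternative beats it.
Others report (6, 6, 9): truth gives 0; no alternative beats it.
(Checking all 125 profiles: 4 have a profitable deviation, 121 do not.)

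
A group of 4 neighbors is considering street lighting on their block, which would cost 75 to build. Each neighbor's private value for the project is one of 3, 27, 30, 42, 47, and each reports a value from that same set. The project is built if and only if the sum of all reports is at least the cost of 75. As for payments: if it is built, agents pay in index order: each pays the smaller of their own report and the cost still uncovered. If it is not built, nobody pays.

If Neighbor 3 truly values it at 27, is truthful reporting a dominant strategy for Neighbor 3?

No

Consider the case where Neighbor 1 reports 3, Neighbor 2 reports 27 and Neighbor 4 reports 42.
Truthful report 27: project built, pays 27, utility 27 - 27 = 0.
Report 3 instead: project built, pays 3, utility 27 - 3 = 24.
Since 24 > 0, reporting 3 is strictly better here, so truthful reporting is not dominant.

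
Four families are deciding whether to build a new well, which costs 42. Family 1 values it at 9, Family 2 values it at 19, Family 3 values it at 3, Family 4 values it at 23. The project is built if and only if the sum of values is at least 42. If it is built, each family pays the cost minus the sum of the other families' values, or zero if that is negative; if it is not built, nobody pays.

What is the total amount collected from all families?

Total value 54 ≥ cost 42, so it is built.
Family 1: others sum to 45; max(0, 42 - 45) = 0.
Family 2: others sum to 35; max(0, 42 - 35) = 7.
Family 3: others sum to 51; max(0, 42 - 51) = 0.
Family 4: others sum to 31; max(0, 42 - 31) = 11.
Total collected = 0 + 7 + 0 + 11 = 18.

18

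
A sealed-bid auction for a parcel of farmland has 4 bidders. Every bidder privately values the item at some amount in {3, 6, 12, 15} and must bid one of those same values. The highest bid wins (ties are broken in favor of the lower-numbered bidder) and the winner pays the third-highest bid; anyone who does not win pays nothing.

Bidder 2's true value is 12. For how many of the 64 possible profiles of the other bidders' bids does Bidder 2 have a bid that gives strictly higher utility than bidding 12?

12

Others bid (3, 3, 15): truth gives 0; bid 15 gives 9 > 0. Violating.
Others bid (3, 6, 15): truth gives 0; bid 15 gives 6 > 0. Violating.
Others bid (3, 15, 3): truth gives 0; bid 15 gives 9 > 0. Violating.
Others bid (3, 15, 6): truth gives 0; bid 15 gives 6 > 0. Violating.
Others bid (3, 3, 3): truth gives 9; no alternative beats it.
Others bid (3, 3, 6): truth gives 9; no alternative beats it.
(Checking all 64 profiles: 12 have a profitable deviation, 52 do not.)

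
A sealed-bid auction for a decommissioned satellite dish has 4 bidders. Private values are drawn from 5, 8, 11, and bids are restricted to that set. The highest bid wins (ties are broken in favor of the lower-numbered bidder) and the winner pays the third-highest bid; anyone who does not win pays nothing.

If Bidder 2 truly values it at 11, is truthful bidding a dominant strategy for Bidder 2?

Check each profile of the others' bids and compare truth against every alternative bid.
Others bid (5, 5, 11): truth gives 6, best alternative gives 0.
Others bid (5, 11, 5): truth gives 6, best alternative gives 0.
Others bid (8, 5, 5): truth gives 6, best alternative gives 0.
Others bid (5, 8, 11): truth gives 3, best alternative gives 0.
Others bid (5, 11, 8): truth gives 3, best alternative gives 0.
Others bid (8, 5, 8): truth gives 3, best alternative gives 0.
(Remaining 21 profiles checked similarly; truth is weakly best in each.)
In every case the truthful bid is at least as good as any alternative, so it is a dominant strategy.

Yes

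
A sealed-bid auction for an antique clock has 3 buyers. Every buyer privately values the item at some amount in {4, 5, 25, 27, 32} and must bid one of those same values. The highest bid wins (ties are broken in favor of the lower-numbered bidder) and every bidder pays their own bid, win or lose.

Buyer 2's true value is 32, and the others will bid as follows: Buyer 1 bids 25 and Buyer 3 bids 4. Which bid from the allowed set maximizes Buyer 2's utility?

Bid 4: loses but pays 4, utility -4.
Bid 5: loses but pays 5, utility -5.
Bid 25: loses but pays 25, utility -25.
Bid 27: wins, pays 27, utility 32 - 27 = 5.
Bid 32: wins, pays 32, utility 32 - 32 = 0.
The best choice is 27 with utility 5.

27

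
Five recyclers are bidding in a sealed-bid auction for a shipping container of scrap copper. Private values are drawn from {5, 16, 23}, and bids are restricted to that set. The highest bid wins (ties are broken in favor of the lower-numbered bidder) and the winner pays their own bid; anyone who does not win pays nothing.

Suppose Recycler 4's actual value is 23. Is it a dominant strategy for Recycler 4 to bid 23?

No

Consider the case where Recycler 1 bids 5, Recycler 2 bids 5, Recycler 3 bids 5 and Recycler 5 bids 5.
Truthful bid 23: wins, pays 23, utility 23 - 23 = 0.
Bid 16 instead: wins, pays 16, utility 23 - 16 = 7.
Since 7 > 0, bidding 16 is strictly better here, so truthful bidding is not dominant.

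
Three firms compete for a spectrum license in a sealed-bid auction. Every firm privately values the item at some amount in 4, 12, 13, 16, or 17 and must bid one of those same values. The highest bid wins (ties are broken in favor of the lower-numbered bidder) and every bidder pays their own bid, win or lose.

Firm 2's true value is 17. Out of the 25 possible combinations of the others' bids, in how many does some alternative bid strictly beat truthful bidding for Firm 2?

17

Others bid (4, 4): truth gives 0; bid 12 gives 5 > 0. Violating.
Others bid (4, 12): truth gives 0; bid 12 gives 5 > 0. Violating.
Others bid (4, 13): truth gives 0; bid 13 gives 4 > 0. Violating.
Others bid (4, 16): truth gives 0; bid 16 gives 1 > 0. Violating.
Others bid (4, 17): truth gives 0; no alternative beats it.
Others bid (12, 17): truth gives 0; no alternative beats it.
(Checking all 25 profiles: 17 have a profitable deviation, 8 do not.)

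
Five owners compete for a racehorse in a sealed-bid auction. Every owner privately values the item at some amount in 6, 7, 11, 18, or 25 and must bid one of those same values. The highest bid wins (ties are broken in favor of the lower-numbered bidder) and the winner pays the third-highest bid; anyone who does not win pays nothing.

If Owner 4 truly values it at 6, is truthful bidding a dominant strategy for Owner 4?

Check each profile of the others' bids and compare truth against every alternative bid.
Others bid (6, 6, 6, 6): truth gives 0, best alternative gives 0.
Others bid (6, 6, 6, 7): truth gives 0, best alternative gives 0.
Others bid (6, 6, 6, 11): truth gives 0, best alternative gives 0.
Others bid (6, 6, 6, 18): truth gives 0, best alternative gives 0.
Others bid (6, 6, 6, 25): truth gives 0, best alternative gives 0.
Others bid (6, 6, 7, 6): truth gives 0, best alternative gives 0.
(Remaining 619 profiles checked similarly; truth is weakly best in each.)
In every case the truthful bid is at least as good as any alternative, so it is a dominant strategy.

Yes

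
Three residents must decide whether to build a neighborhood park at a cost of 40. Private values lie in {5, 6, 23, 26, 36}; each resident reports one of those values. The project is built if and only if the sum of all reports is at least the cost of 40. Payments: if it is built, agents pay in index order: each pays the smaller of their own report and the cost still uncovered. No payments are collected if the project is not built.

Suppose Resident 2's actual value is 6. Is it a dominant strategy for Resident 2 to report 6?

Consider the case where Resident 1 reports 5 and Resident 3 reports 36.
Truthful report 6: project built, pays 6, utility 6 - 6 = 0.
Report 5 instead: project built, pays 5, utility 6 - 5 = 1.
Since 1 > 0, reporting 5 is strictly better here, so truthful reporting is not dominant.

No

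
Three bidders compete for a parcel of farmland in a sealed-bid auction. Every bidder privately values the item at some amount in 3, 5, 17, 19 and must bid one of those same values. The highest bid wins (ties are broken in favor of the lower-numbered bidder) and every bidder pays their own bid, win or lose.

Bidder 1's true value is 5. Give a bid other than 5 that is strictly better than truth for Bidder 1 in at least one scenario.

3

Suppose Bidder 2 bids 3 and Bidder 3 bids 3.
Bid 5: wins, pays 5, utility 5 - 5 = 0.
Bid 3: wins, pays 3, utility 5 - 3 = 2.
So bidding 3 beats truth here (2 > 0).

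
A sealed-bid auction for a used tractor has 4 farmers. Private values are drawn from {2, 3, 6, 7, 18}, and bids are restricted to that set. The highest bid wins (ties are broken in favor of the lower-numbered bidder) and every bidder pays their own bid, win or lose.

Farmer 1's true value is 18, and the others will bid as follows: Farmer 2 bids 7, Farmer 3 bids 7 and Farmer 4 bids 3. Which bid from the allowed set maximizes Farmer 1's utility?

Bid 2: loses but pays 2, utility -2.
Bid 3: loses but pays 3, utility -3.
Bid 6: loses but pays 6, utility -6.
Bid 7: wins, pays 7, utility 18 - 7 = 11.
Bid 18: wins, pays 18, utility 18 - 18 = 0.
The best choice is 7 with utility 11.

7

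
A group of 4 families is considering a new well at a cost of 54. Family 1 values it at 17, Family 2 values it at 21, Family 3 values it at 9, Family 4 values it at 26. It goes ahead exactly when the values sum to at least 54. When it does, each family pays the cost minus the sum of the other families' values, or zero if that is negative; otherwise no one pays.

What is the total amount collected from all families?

Total value 73 ≥ cost 54, so it is built.
Family 1: others sum to 56; max(0, 54 - 56) = 0.
Family 2: others sum to 52; max(0, 54 - 52) = 2.
Family 3: others sum to 64; max(0, 54 - 64) = 0.
Family 4: others sum to 47; max(0, 54 - 47) = 7.
Total collected = 0 + 2 + 0 + 7 = 9.

9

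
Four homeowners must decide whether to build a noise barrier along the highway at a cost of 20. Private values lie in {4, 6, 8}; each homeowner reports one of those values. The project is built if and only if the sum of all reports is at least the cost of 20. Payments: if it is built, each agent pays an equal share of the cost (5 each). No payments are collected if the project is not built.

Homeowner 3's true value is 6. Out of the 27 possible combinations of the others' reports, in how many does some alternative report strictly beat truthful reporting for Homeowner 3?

1

Others report (4, 4, 4): truth gives 0; report 8 gives 1 > 0. Violating.
Others report (4, 4, 6): truth gives 1; no alternative beats it.
Others report (4, 4, 8): truth gives 1; no alternative beats it.
(Checking all 27 profiles: 1 has a profitable deviation, 26 do not.)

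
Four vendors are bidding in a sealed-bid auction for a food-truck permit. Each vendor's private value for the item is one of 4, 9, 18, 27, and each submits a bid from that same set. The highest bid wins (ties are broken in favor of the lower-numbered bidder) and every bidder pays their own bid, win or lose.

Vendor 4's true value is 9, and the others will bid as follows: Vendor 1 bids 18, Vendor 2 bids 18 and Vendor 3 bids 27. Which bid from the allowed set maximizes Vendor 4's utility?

Bid 4: loses but pays 4, utility -4.
Bid 9: loses but pays 9, utility -9.
Bid 18: loses but pays 18, utility -18.
Bid 27: loses but pays 27, utility -27.
The best choice is 4 with utility -4.

4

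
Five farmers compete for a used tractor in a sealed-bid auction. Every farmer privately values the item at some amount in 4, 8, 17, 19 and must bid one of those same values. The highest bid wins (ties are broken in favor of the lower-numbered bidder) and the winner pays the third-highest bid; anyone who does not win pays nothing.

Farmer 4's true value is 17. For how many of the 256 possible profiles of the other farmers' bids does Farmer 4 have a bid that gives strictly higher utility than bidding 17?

Others bid (4, 4, 4, 19): truth gives 0; bid 19 gives 13 > 0. Violating.
Others bid (4, 4, 8, 19): truth gives 0; bid 19 gives 9 > 0. Violating.
Others bid (4, 4, 17, 4): truth gives 0; bid 19 gives 13 > 0. Violating.
Others bid (4, 4, 17, 8): truth gives 0; bid 19 gives 9 > 0. Violating.
Others bid (4, 4, 4, 4): truth gives 13; no alternative beats it.
Others bid (4, 4, 4, 8): truth gives 13; no alternative beats it.
(Checking all 256 profiles: 32 have a profitable deviation, 224 do not.)

32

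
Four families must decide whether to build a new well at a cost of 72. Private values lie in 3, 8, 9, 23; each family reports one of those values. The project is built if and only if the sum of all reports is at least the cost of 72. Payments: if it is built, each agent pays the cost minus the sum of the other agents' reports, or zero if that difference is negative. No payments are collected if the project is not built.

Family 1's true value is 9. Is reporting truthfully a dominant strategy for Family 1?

Yes

Check each profile of the others' reports and compare truth against every alternative report.
Others report (23, 23, 23): truth gives 6, best alternative gives 6.
Others report (3, 3, 3): truth gives 0, best alternative gives 0.
Others report (3, 3, 8): truth gives 0, best alternative gives 0.
Others report (3, 3, 9): truth gives 0, best alternative gives 0.
Others report (3, 3, 23): truth gives 0, best alternative gives 0.
Others report (3, 8, 3): truth gives 0, best alternative gives 0.
(Remaining 58 profiles checked similarly; truth is weakly best in each.)
In every case the truthful report is at least as good as any alternative, so it is a dominant strategy.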